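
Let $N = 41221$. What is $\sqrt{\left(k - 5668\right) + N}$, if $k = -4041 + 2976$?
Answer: $6 \sqrt{958} \approx 185.71$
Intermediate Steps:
$k = -1065$
$\sqrt{\left(k - 5668\right) + N} = \sqrt{\left(-1065 - 5668\right) + 41221} = \sqrt{-6733 + 41221} = \sqrt{34488} = 6 \sqrt{958}$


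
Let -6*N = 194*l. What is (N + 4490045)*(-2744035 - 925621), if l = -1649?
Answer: -50017734209728/3 ≈ -1.6673e+13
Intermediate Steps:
N = 159953/3 (N = -97*(-1649)/3 = -⅙*(-319906) = 159953/3 ≈ 53318.)
(N + 4490045)*(-2744035 - 925621) = (159953/3 + 4490045)*(-2744035 - 925621) = (13630088/3)*(-3669656) = -50017734209728/3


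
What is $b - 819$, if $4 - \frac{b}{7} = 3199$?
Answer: $-23184$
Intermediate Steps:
$b = -22365$ ($b = 28 - 22393 = -22365$)
$b - 819 = -22365 - 819 = -23184$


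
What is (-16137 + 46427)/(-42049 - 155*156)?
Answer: -30290/66229 ≈ -0.45735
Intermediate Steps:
(-16137 + 46427)/(-42049 - 155*156) = 30290/(-42049 - 24180) = 30290/(-66229) = 30290*(-1/66229) = -30290/66229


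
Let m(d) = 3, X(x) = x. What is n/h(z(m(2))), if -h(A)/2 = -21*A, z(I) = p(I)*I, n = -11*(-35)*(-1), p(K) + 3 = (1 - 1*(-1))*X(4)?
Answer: -11/18 ≈ -0.61111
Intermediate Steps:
p(K) = 5 (p(K) = -3 + (1 - 1*(-1))*4 = -3 + (1 + 1)*4 = -3 + 2*4 = -3 + 8 = 5)
n = -385 (n = 385*(-1) = -385)
z(I) = 5*I
h(A) = 42*A (h(A) = -(-42)*A = 42*A)
n/h(z(m(2))) = -385/(42*(5*3)) = -385/(42*15) = -385/630 = -385*1/630 = -11/18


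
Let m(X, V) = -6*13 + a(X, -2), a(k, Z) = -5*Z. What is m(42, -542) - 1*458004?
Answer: -458072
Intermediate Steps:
m(X, V) = -68 (m(X, V) = -6*13 - 5*(-2) = -78 + 10 = -68)
m(42, -542) - 1*458004 = -68 - 1*458004 = -68 - 458004 = -458072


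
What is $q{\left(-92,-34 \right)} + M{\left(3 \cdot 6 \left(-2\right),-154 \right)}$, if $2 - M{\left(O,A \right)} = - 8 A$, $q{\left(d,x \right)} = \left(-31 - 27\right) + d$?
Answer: $-1380$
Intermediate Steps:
$q{\left(d,x \right)} = -58 + d$
$M{\left(O,A \right)} = 2 + 8 A$ ($M{\left(O,A \right)} = 2 - - 8 A = 2 + 8 A$)
$q{\left(-92,-34 \right)} + M{\left(3 \cdot 6 \left(-2\right),-154 \right)} = \left(-58 - 92\right) + \left(2 + 8 \left(-154\right)\right) = -150 + \left(2 - 1232\right) = -150 - 1230 = -1380$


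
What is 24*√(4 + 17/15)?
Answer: 8*√1155/5 ≈ 54.376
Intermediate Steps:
24*√(4 + 17/15) = 24*√(77/15) = 24*(√1155/15) = 8*√1155/5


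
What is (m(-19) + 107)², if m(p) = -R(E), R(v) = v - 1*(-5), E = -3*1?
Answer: 11025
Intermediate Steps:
E = -3
R(v) = 5 + v (R(v) = v + 5 = 5 + v)
m(p) = -2 (m(p) = -(5 - 3) = -1*2 = -2)
(m(-19) + 107)² = (-2 + 107)² = 105² = 11025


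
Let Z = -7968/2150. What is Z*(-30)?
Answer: 23904/215 ≈ 111.18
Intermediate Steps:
Z = -3984/1075 (Z = -7968*1/2150 = -3984/1075 ≈ -3.7060)
Z*(-30) = -3984/1075*(-30) = 23904/215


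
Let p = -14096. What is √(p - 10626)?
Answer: I*√24722 ≈ 157.23*I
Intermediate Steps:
√(p - 10626) = √(-14096 - 10626) = √(-24722) = I*√24722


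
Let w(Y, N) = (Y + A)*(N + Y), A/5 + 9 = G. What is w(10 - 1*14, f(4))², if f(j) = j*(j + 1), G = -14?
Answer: 3625216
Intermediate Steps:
f(j) = j*(1 + j)
A = -115 (A = -45 + 5*(-14) = -45 - 70 = -115)
w(Y, N) = (-115 + Y)*(N + Y) (w(Y, N) = (Y - 115)*(N + Y) = (-115 + Y)*(N + Y))
w(10 - 1*14, f(4))² = ((10 - 1*14)² - 460*(1 + 4) - 115*(10 - 1*14) + (4*(1 + 4))*(10 - 1*14))² = ((10 - 14)² - 460*5 - 115*(10 - 14) + (4*5)*(10 - 14))² = ((-4)² - 115*20 - 115*(-4) + 20*(-4))² = (16 - 2300 + 460 - 80)² = (-1904)² = 3625216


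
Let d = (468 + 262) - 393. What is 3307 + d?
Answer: 3644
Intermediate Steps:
d = 337 (d = 730 - 393 = 337)
3307 + d = 3307 + 337 = 3644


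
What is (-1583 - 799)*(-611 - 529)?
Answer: 2715480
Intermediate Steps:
(-1583 - 799)*(-611 - 529) = -2382*(-1140) = 2715480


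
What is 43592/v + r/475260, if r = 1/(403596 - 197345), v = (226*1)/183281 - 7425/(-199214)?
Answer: 156016820443838591592149069/137808736132108435140 ≈ 1.1321e+6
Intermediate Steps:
v = 1405883789/36512141134 (v = 226*(1/183281) - 7425*(-1/199214) = 226/183281 + 7425/199214 = 1405883789/36512141134 ≈ 0.038505)
r = 1/206251 ≈ 4.8485e-6
43592/v + r/475260 = 43592/(1405883789/36512141134) + (1/206251)/475260 = 43592*(36512141134/1405883789) + (1/206251)*(1/475260) = 1591637256313328/1405883789 + 1/98022850260 = 156016820443838591592149069/137808736132108435140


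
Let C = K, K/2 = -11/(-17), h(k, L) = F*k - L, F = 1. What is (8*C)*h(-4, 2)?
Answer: -1056/17 ≈ -62.118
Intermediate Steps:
h(k, L) = k - L (h(k, L) = 1*k - L = k - L)
K = 22/17 (K = 2*(-11/(-17)) = 2*(-11*(-1/17)) = 2*(11/17) = 22/17 ≈ 1.2941)
C = 22/17 ≈ 1.2941
(8*C)*h(-4, 2) = (8*(22/17))*(-4 - 1*2) = 176*(-4 - 2)/17 = (176/17)*(-6) = -1056/17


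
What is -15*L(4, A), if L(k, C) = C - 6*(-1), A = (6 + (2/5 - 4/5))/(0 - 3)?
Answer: -62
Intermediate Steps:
A = -28/15 (A = (6 + (2*(⅕) - 4*⅕))/(-3) = (6 + (⅖ - ⅘))*(-⅓) = (6 - ⅖)*(-⅓) = (28/5)*(-⅓) = -28/15 ≈ -1.8667)
L(k, C) = 6 + C (L(k, C) = C - 1*(-6) = C + 6 = 6 + C)
-15*L(4, A) = -15*(6 - 28/15) = -15*62/15 = -62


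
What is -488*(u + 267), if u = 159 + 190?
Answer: -300608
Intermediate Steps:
u = 349
-488*(u + 267) = -488*(349 + 267) = -488*616 = -300608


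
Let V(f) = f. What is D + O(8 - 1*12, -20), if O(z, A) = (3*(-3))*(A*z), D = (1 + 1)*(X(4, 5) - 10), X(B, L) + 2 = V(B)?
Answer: -736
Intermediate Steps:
X(B, L) = -2 + B
D = -16 (D = (1 + 1)*((-2 + 4) - 10) = 2*(2 - 10) = 2*(-8) = -16)
O(z, A) = -9*A*z
D + O(8 - 1*12, -20) = -16 - 9*(-20)*(8 - 1*12) = -16 - 9*(-20)*(8 - 12) = -16 - 9*(-20)*(-4) = -16 - 720 = -736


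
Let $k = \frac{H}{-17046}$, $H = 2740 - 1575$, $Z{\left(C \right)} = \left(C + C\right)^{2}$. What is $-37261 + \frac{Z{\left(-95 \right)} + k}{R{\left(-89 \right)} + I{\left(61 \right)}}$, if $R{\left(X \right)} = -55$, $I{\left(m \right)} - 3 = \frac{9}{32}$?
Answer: $- \frac{107086641685}{2821113} \approx -37959.0$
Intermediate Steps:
$Z{\left(C \right)} = 4 C^{2}$ ($Z{\left(C \right)} = \left(2 C\right)^{2} = 4 C^{2}$)
$H = 1165$
$I{\left(m \right)} = \frac{105}{32}$ ($I{\left(m \right)} = 3 + \frac{9}{32} = \frac{105}{32}$)
$k = - \frac{1165}{17046}$ ($k = \frac{1165}{-17046} = 1165 \left(- \frac{1}{17046}\right) = - \frac{1165}{17046} \approx -0.068344$)
$-37261 + \frac{Z{\left(-95 \right)} + k}{R{\left(-89 \right)} + I{\left(61 \right)}} = -37261 + \frac{4 \left(-95\right)^{2} - \frac{1165}{17046}}{-55 + \frac{105}{32}} = -37261 + \frac{4 \cdot 9025 - \frac{1165}{17046}}{- \frac{1655}{32}} = -37261 + \left(36100 - \frac{1165}{17046}\right) \left(- \frac{32}{1655}\right) = -37261 + \frac{615359435}{17046} \left(- \frac{32}{1655}\right) = -37261 - \frac{1969150192}{2821113} = - \frac{107086641685}{2821113}$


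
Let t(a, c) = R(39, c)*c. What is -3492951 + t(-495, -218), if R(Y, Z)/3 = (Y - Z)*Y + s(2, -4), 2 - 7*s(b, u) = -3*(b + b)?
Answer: -10049301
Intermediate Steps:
s(b, u) = 2/7 + 6*b/7 (s(b, u) = 2/7 - (-3)*(b + b)/7 = 2/7 - (-3)*2*b/7 = 2/7 - (-6)*b/7 = 2/7 + 6*b/7)
R(Y, Z) = 6 + 3*Y*(Y - Z) (R(Y, Z) = 3*((Y - Z)*Y + (2/7 + (6/7)*2)) = 3*(Y*(Y - Z) + (2/7 + 12/7)) = 3*(Y*(Y - Z) + 2) = 3*(2 + Y*(Y - Z)) = 6 + 3*Y*(Y - Z))
t(a, c) = c*(4569 - 117*c) (t(a, c) = (6 + 3*39**2 - 3*39*c)*c = (6 + 3*1521 - 117*c)*c = (6 + 4563 - 117*c)*c = (4569 - 117*c)*c = c*(4569 - 117*c))
-3492951 + t(-495, -218) = -3492951 + 3*(-218)*(1523 - 39*(-218)) = -3492951 + 3*(-218)*(1523 + 8502) = -3492951 + 3*(-218)*10025 = -3492951 - 6556350 = -10049301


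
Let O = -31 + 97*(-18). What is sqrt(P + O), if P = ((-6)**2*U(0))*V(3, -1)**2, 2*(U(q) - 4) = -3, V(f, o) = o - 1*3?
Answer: I*sqrt(337) ≈ 18.358*I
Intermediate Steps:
V(f, o) = -3 + o (V(f, o) = o - 3 = -3 + o)
U(q) = 5/2 (U(q) = 4 + (1/2)*(-3) = 4 - 3/2 = 5/2)
O = -1777 (O = -31 - 1746 = -1777)
P = 1440 (P = ((-6)**2*(5/2))*(-3 - 1)**2 = (36*(5/2))*(-4)**2 = 90*16 = 1440)
sqrt(P + O) = sqrt(1440 - 1777) = sqrt(-337) = I*sqrt(337)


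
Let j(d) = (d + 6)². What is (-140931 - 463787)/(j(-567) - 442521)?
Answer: 302359/63900 ≈ 4.7318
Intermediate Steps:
j(d) = (6 + d)²
(-140931 - 463787)/(j(-567) - 442521) = (-140931 - 463787)/((6 - 567)² - 442521) = -604718/((-561)² - 442521) = -604718/(314721 - 442521) = -604718/(-127800) = -604718*(-1/127800) = 302359/63900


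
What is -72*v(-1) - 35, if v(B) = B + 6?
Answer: -395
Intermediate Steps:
v(B) = 6 + B
-72*v(-1) - 35 = -72*(6 - 1) - 35 = -72*5 - 35 = -360 - 35 = -395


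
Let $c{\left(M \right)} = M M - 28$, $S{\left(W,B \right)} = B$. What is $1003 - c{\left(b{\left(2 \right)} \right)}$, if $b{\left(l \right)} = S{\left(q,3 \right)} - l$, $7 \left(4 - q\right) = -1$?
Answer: $1030$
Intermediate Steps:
$q = \frac{29}{7}$ ($q = 4 - - \frac{1}{7} = 4 + \frac{1}{7} = \frac{29}{7} \approx 4.1429$)
$b{\left(l \right)} = 3 - l$
$c{\left(M \right)} = -28 + M^{2}$ ($c{\left(M \right)} = M^{2} - 28 = -28 + M^{2}$)
$1003 - c{\left(b{\left(2 \right)} \right)} = 1003 - \left(-28 + \left(3 - 2\right)^{2}\right) = 1003 - \left(-28 + 1^{2}\right) = 1003 - \left(-28 + 1\right) = 1003 - -27 = 1003 + 27 = 1030$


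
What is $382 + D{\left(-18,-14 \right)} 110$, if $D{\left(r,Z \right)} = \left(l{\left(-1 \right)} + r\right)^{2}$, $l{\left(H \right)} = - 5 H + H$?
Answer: $21942$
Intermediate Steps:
$l{\left(H \right)} = - 4 H$
$D{\left(r,Z \right)} = \left(4 + r\right)^{2}$ ($D{\left(r,Z \right)} = \left(\left(-4\right) \left(-1\right) + r\right)^{2} = \left(4 + r\right)^{2}$)
$382 + D{\left(-18,-14 \right)} 110 = 382 + \left(4 - 18\right)^{2} \cdot 110 = 382 + \left(-14\right)^{2} \cdot 110 = 382 + 196 \cdot 110 = 382 + 21560 = 21942$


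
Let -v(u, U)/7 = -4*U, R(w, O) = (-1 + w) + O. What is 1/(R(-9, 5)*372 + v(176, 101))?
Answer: 1/968 ≈ 0.0010331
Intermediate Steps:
R(w, O) = -1 + O + w
v(u, U) = 28*U (v(u, U) = -(-28)*U = 28*U)
1/(R(-9, 5)*372 + v(176, 101)) = 1/((-1 + 5 - 9)*372 + 28*101) = 1/(-5*372 + 2828) = 1/(-1860 + 2828) = 1/968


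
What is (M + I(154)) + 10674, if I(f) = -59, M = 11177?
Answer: 21792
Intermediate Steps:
(M + I(154)) + 10674 = (11177 - 59) + 10674 = 11118 + 10674 = 21792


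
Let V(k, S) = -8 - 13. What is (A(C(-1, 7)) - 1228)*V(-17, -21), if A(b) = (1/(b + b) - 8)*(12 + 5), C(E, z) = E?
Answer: 57645/2 ≈ 28823.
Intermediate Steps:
A(b) = -136 + 17/(2*b) (A(b) = (1/(2*b) - 8)*17 = (-8 + 1/(2*b))*17 = -136 + 17/(2*b))
V(k, S) = -21
(A(C(-1, 7)) - 1228)*V(-17, -21) = ((-136 + (17/2)/(-1)) - 1228)*(-21) = ((-136 + (17/2)*(-1)) - 1228)*(-21) = ((-136 - 17/2) - 1228)*(-21) = (-289/2 - 1228)*(-21) = -2745/2*(-21) = 57645/2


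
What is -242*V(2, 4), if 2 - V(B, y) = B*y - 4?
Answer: 484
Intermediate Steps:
V(B, y) = 6 - B*y (V(B, y) = 2 - (B*y - 4) = 2 - (-4 + B*y) = 2 + (4 - B*y) = 6 - B*y)
-242*V(2, 4) = -242*(6 - 1*2*4) = -242*(6 - 8) = -242*(-2) = 484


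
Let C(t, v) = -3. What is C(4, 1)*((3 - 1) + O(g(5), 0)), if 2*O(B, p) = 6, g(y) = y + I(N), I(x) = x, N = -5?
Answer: -15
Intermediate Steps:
g(y) = -5 + y (g(y) = y - 5 = -5 + y)
O(B, p) = 3 (O(B, p) = (½)*6 = 3)
C(4, 1)*((3 - 1) + O(g(5), 0)) = -3*((3 - 1) + 3) = -3*(2 + 3) = -3*5 = -15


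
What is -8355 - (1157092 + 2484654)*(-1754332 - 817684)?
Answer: 9366628971581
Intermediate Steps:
-8355 - (1157092 + 2484654)*(-1754332 - 817684) = -8355 - 3641746*(-2572016) = -8355 - 1*(-9366628979936) = -8355 + 9366628979936 = 9366628971581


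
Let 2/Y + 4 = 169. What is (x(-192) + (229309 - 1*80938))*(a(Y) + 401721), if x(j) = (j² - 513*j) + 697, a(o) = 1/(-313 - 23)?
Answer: 9597898778285/84 ≈ 1.1426e+11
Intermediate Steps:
Y = 2/165 (Y = 2/(-4 + 169) = 2/165 ≈ 0.012121)
a(o) = -1/336 (a(o) = 1/(-336) = -1/336)
x(j) = 697 + j² - 513*j
(x(-192) + (229309 - 1*80938))*(a(Y) + 401721) = ((697 + (-192)² - 513*(-192)) + (229309 - 1*80938))*(-1/336 + 401721) = ((697 + 36864 + 98496) + (229309 - 80938))*(134978255/336) = (136057 + 148371)*(134978255/336) = 284428*(134978255/336) = 9597898778285/84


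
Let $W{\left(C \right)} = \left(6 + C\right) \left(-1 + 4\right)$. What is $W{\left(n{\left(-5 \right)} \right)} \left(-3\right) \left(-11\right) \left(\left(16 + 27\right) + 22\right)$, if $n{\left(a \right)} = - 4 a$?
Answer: $167310$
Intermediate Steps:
$W{\left(C \right)} = 18 + 3 C$ ($W{\left(C \right)} = \left(6 + C\right) 3 = 18 + 3 C$)
$W{\left(n{\left(-5 \right)} \right)} \left(-3\right) \left(-11\right) \left(\left(16 + 27\right) + 22\right) = \left(18 + 3 \left(\left(-4\right) \left(-5\right)\right)\right) \left(-3\right) \left(-11\right) \left(\left(16 + 27\right) + 22\right) = \left(18 + 3 \cdot 20\right) \left(-3\right) \left(-11\right) \left(43 + 22\right) = \left(18 + 60\right) \left(-3\right) \left(-11\right) 65 = 78 \left(-3\right) \left(-11\right) 65 = \left(-234\right) \left(-11\right) 65 = 2574 \cdot 65 = 167310$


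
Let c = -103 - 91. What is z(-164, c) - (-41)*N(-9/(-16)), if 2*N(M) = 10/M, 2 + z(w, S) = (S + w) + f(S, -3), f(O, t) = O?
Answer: -1706/9 ≈ -189.56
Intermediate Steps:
c = -194
z(w, S) = -2 + w + 2*S (z(w, S) = -2 + ((S + w) + S) = -2 + (w + 2*S) = -2 + w + 2*S)
N(M) = 5/M (N(M) = (10/M)/2 = 5/M)
z(-164, c) - (-41)*N(-9/(-16)) = (-2 - 164 + 2*(-194)) - (-41)*5/((-9/(-16))) = (-2 - 164 - 388) - (-41)*5/((-9*(-1/16))) = -554 - (-41)*5/(9/16) = -554 - (-41)*5*(16/9) = -554 - (-41)*80/9 = -554 - 1*(-3280/9) = -554 + 3280/9 = -1706/9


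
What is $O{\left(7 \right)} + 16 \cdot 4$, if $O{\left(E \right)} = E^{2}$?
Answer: $113$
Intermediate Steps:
$O{\left(7 \right)} + 16 \cdot 4 = 7^{2} + 16 \cdot 4 = 49 + 64 = 113$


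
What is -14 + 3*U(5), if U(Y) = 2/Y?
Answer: -64/5 ≈ -12.800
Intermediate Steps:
-14 + 3*U(5) = -14 + 3*(2/5) = -14 + 3*(2*(⅕)) = -14 + 3*(⅖) = -14 + 6/5 = -64/5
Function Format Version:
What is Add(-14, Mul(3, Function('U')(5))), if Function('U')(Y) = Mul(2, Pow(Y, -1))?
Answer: Rational(-64, 5) ≈ -12.800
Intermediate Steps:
Add(-14, Mul(3, Function('U')(5))) = Add(-14, Mul(3, Mul(2, Pow(5, -1)))) = Add(-14, Mul(3, Mul(2, Rational(1, 5)))) = Add(-14, Mul(3, Rational(2, 5))) = Add(-14, Rational(6, 5)) = Rational(-64, 5)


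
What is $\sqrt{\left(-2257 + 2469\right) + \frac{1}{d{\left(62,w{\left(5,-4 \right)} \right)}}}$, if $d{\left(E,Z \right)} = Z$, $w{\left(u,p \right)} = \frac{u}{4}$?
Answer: $\frac{2 \sqrt{1330}}{5} \approx 14.588$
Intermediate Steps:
$w{\left(u,p \right)} = \frac{u}{4}$ ($w{\left(u,p \right)} = u \frac{1}{4} = \frac{u}{4}$)
$\sqrt{\left(-2257 + 2469\right) + \frac{1}{d{\left(62,w{\left(5,-4 \right)} \right)}}} = \sqrt{\left(-2257 + 2469\right) + \frac{1}{\frac{1}{4} \cdot 5}} = \sqrt{212 + \frac{1}{\frac{5}{4}}} = \sqrt{212 + \frac{4}{5}} = \sqrt{\frac{1064}{5}} = \frac{2 \sqrt{1330}}{5}$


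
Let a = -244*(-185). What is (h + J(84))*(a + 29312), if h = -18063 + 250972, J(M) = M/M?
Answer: 17340615320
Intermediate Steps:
J(M) = 1
a = 45140
h = 232909
(h + J(84))*(a + 29312) = (232909 + 1)*(45140 + 29312) = 232910*74452 = 17340615320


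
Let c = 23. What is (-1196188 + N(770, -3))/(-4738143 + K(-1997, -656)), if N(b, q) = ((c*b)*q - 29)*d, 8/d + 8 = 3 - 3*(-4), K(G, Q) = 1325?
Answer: 4399294/16578863 ≈ 0.26536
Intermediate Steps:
d = 8/7 (d = 8/(-8 + (3 - 3*(-4))) = 8/(-8 + (3 + 12)) = 8/(-8 + 15) = 8/7 ≈ 1.1429)
N(b, q) = -232/7 + 184*b*q/7 (N(b, q) = ((23*b)*q - 29)*(8/7) = (23*b*q - 29)*(8/7) = (-29 + 23*b*q)*(8/7) = -232/7 + 184*b*q/7)
(-1196188 + N(770, -3))/(-4738143 + K(-1997, -656)) = (-1196188 + (-232/7 + (184/7)*770*(-3)))/(-4738143 + 1325) = (-1196188 + (-232/7 - 60720))/(-4736818) = (-1196188 - 425272/7)*(-1/4736818) = -8798588/7*(-1/4736818) = 4399294/16578863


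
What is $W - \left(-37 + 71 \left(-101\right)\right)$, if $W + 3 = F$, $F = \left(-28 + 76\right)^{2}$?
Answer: $9509$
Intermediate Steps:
$F = 2304$ ($F = 48^{2} = 2304$)
$W = 2301$ ($W = -3 + 2304 = 2301$)
$W - \left(-37 + 71 \left(-101\right)\right) = 2301 - \left(-37 + 71 \left(-101\right)\right) = 2301 - \left(-37 - 7171\right) = 2301 - -7208 = 2301 + 7208 = 9509$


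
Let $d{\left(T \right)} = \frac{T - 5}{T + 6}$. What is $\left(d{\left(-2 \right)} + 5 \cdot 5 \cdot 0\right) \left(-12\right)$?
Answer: $21$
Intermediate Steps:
$d{\left(T \right)} = \frac{-5 + T}{6 + T}$
$\left(d{\left(-2 \right)} + 5 \cdot 5 \cdot 0\right) \left(-12\right) = \left(\frac{-5 - 2}{6 - 2} + 5 \cdot 5 \cdot 0\right) \left(-12\right) = \left(\frac{1}{4} \left(-7\right) + 25 \cdot 0\right) \left(-12\right) = \left(\frac{1}{4} \left(-7\right) + 0\right) \left(-12\right) = \left(- \frac{7}{4} + 0\right) \left(-12\right) = \left(- \frac{7}{4}\right) \left(-12\right) = 21$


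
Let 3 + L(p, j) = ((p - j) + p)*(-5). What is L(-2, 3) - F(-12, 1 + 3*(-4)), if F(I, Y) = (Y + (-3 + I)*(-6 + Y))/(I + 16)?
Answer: -29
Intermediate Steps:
L(p, j) = -3 - 10*p + 5*j (L(p, j) = -3 + ((p - j) + p)*(-5) = -3 + (-j + 2*p)*(-5) = -3 + (-10*p + 5*j) = -3 - 10*p + 5*j)
F(I, Y) = (Y + (-6 + Y)*(-3 + I))/(16 + I)
L(-2, 3) - F(-12, 1 + 3*(-4)) = (-3 - 10*(-2) + 5*3) - (18 - 6*(-12) - 2*(1 + 3*(-4)) - 12*(1 + 3*(-4)))/(16 - 12) = (-3 + 20 + 15) - (18 + 72 - 2*(1 - 12) - 12*(1 - 12))/4 = 32 - (18 + 72 - 2*(-11) - 12*(-11))/4 = 32 - (18 + 72 + 22 + 132)/4 = 32 - 244/4 = 32 - 1*61 = 32 - 61 = -29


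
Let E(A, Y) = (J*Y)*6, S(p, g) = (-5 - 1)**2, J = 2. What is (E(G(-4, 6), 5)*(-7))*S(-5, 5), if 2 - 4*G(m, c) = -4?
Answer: -15120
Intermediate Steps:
G(m, c) = 3/2 (G(m, c) = 1/2 - 1/4*(-4) = 1/2 + 1 = 3/2)
S(p, g) = 36 (S(p, g) = (-6)**2 = 36)
E(A, Y) = 12*Y (E(A, Y) = (2*Y)*6 = 12*Y)
(E(G(-4, 6), 5)*(-7))*S(-5, 5) = ((12*5)*(-7))*36 = (60*(-7))*36 = -420*36 = -15120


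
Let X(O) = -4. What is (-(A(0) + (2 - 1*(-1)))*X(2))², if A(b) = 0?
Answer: 144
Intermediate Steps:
(-(A(0) + (2 - 1*(-1)))*X(2))² = (-(0 + (2 - 1*(-1)))*(-4))² = (-(0 + (2 + 1))*(-4))² = (-(0 + 3)*(-4))² = (-3*(-4))² = (-1*(-12))² = 12² = 144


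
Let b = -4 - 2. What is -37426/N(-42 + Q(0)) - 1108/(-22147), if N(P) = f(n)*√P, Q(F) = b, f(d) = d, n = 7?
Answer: 1108/22147 + 18713*I*√3/42 ≈ 0.050029 + 771.71*I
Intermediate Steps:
b = -6
Q(F) = -6
N(P) = 7*√P
-37426/N(-42 + Q(0)) - 1108/(-22147) = -37426*1/(7*√(-42 - 6)) - 1108/(-22147) = -37426*(-I*√3/84) - 1108*(-1/22147) = -37426*(-I*√3/84) + 1108/22147 = -(-18713)*I*√3/42 + 1108/22147 = 18713*I*√3/42 + 1108/22147 = 1108/22147 + 18713*I*√3/42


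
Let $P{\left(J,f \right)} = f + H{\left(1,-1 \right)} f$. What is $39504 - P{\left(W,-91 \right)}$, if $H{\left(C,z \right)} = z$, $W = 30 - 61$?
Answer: $39504$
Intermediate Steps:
$W = -31$ ($W = 30 - 61 = -31$)
$P{\left(J,f \right)} = 0$ ($P{\left(J,f \right)} = f - f = 0$)
$39504 - P{\left(W,-91 \right)} = 39504 - 0 = 39504 + 0 = 39504$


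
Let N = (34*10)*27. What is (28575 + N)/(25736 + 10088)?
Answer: 37755/35824 ≈ 1.0539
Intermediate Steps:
N = 9180 (N = 340*27 = 9180)
(28575 + N)/(25736 + 10088) = (28575 + 9180)/(25736 + 10088) = 37755/35824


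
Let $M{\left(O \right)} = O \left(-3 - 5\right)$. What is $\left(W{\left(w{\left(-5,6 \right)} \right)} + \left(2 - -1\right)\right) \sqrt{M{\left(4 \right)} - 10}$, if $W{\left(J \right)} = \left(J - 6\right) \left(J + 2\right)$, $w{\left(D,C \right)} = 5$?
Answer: $- 4 i \sqrt{42} \approx - 25.923 i$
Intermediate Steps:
$M{\left(O \right)} = - 8 O$ ($M{\left(O \right)} = O \left(-8\right) = - 8 O$)
$W{\left(J \right)} = \left(-6 + J\right) \left(2 + J\right)$
$\left(W{\left(w{\left(-5,6 \right)} \right)} + \left(2 - -1\right)\right) \sqrt{M{\left(4 \right)} - 10} = \left(\left(-12 + 5^{2} - 20\right) + \left(2 - -1\right)\right) \sqrt{\left(-8\right) 4 - 10} = \left(\left(-12 + 25 - 20\right) + \left(2 + 1\right)\right) \sqrt{-32 - 10} = \left(-7 + 3\right) \sqrt{-42} = - 4 i \sqrt{42}$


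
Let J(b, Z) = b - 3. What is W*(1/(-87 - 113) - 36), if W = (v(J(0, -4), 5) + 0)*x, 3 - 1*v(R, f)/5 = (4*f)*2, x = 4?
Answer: 266437/10 ≈ 26644.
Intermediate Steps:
J(b, Z) = -3 + b
v(R, f) = 15 - 40*f (v(R, f) = 15 - 5*4*f*2 = 15 - 40*f)
W = -740 (W = ((15 - 40*5) + 0)*4 = ((15 - 200) + 0)*4 = (-185 + 0)*4 = -185*4 = -740)
W*(1/(-87 - 113) - 36) = -740*(1/(-87 - 113) - 36) = -740*(1/(-200) - 36) = -740*(-1/200 - 36) = -740*(-7201/200) = 266437/10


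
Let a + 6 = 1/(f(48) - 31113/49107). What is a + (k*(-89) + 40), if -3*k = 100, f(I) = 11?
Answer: 1527580483/509064 ≈ 3000.8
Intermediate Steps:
k = -100/3 (k = -⅓*100 = -100/3 ≈ -33.333)
a = -1001759/169688 (a = -6 + 1/(11 - 31113/49107) = -6 + 1/(11 - 31113*1/49107) = -6 + 1/(11 - 10371/16369) = -6 + 1/(169688/16369) = -6 + 16369/169688 = -1001759/169688 ≈ -5.9035)
a + (k*(-89) + 40) = -1001759/169688 + (-100/3*(-89) + 40) = -1001759/169688 + (8900/3 + 40) = -1001759/169688 + 9020/3 = 1527580483/509064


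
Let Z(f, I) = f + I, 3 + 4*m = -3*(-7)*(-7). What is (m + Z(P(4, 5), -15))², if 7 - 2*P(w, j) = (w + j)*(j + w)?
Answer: 32041/4 ≈ 8010.3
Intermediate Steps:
m = -75/2 (m = -¾ + (-3*(-7)*(-7))/4 = -¾ + (21*(-7))/4 = -¾ + (¼)*(-147) = -¾ - 147/4 = -75/2 ≈ -37.500)
P(w, j) = 7/2 - (j + w)²/2 (P(w, j) = 7/2 - (w + j)*(j + w)/2 = 7/2 - (j + w)*(j + w)/2 = 7/2 - (j + w)²/2)
Z(f, I) = I + f
(m + Z(P(4, 5), -15))² = (-75/2 + (-15 + (7/2 - (5 + 4)²/2)))² = (-75/2 + (-15 + (7/2 - ½*9²)))² = (-75/2 + (-15 + (7/2 - ½*81)))² = (-75/2 + (-15 + (7/2 - 81/2)))² = (-75/2 + (-15 - 37))² = (-75/2 - 52)² = (-179/2)² = 32041/4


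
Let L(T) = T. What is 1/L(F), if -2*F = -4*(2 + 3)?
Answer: ⅒ ≈ 0.10000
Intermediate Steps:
F = 10 (F = -(-2)*(2 + 3) = -(-2)*5 = -½*(-20) = 10)
1/L(F) = 1/10 = ⅒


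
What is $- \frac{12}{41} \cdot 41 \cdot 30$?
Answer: $-360$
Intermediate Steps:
$- \frac{12}{41} \cdot 41 \cdot 30 = \left(-12\right) \frac{1}{41} \cdot 41 \cdot 30 = \left(- \frac{12}{41}\right) 41 \cdot 30 = \left(-12\right) 30 = -360$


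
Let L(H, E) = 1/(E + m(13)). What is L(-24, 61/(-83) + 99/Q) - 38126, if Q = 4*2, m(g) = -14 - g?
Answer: -388847738/10199 ≈ -38126.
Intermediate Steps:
Q = 8
L(H, E) = 1/(-27 + E) (L(H, E) = 1/(E + (-14 - 1*13)) = 1/(E + (-14 - 13)) = 1/(E - 27) = 1/(-27 + E))
L(-24, 61/(-83) + 99/Q) - 38126 = 1/(-27 + (61/(-83) + 99/8)) - 38126 = 1/(-27 + (61*(-1/83) + 99*(⅛))) - 38126 = 1/(-27 + (-61/83 + 99/8)) - 38126 = 1/(-27 + 7729/664) - 38126 = 1/(-10199/664) - 38126 = -664/10199 - 38126 = -388847738/10199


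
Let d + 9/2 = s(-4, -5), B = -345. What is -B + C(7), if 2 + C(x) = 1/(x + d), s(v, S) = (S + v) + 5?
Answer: 1027/3 ≈ 342.33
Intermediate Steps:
s(v, S) = 5 + S + v
d = -17/2 (d = -9/2 + (5 - 5 - 4) = -9/2 - 4 = -17/2 ≈ -8.5000)
C(x) = -2 + 1/(-17/2 + x) (C(x) = -2 + 1/(x - 17/2) = -2 + 1/(-17/2 + x))
-B + C(7) = -1*(-345) + 4*(9 - 1*7)/(-17 + 2*7) = 345 + 4*(9 - 7)/(-17 + 14) = 345 + 4*2/(-3) = 345 + 4*(-⅓)*2 = 345 - 8/3 = 1027/3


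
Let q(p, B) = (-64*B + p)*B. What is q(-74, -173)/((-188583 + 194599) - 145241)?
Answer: 1902654/139225 ≈ 13.666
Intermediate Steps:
q(p, B) = B*(p - 64*B) (q(p, B) = (p - 64*B)*B = B*(p - 64*B))
q(-74, -173)/((-188583 + 194599) - 145241) = (-173*(-74 - 64*(-173)))/((-188583 + 194599) - 145241) = (-173*(-74 + 11072))/(6016 - 145241) = -173*10998/(-139225) = -1902654*(-1/139225) = 1902654/139225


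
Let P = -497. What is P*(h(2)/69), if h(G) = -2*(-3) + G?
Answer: -3976/69 ≈ -57.623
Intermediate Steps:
h(G) = 6 + G
P*(h(2)/69) = -497*(6 + 2)/69 = -3976/69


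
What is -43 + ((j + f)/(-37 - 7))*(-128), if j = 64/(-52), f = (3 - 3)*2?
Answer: -6661/143 ≈ -46.580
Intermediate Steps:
f = 0 (f = 0*2 = 0)
j = -16/13 (j = 64*(-1/52) = -16/13 ≈ -1.2308)
-43 + ((j + f)/(-37 - 7))*(-128) = -43 + ((-16/13 + 0)/(-37 - 7))*(-128) = -43 - 16/13/(-44)*(-128) = -43 - 16/13*(-1/44)*(-128) = -43 + (4/143)*(-128) = -43 - 512/143 = -6661/143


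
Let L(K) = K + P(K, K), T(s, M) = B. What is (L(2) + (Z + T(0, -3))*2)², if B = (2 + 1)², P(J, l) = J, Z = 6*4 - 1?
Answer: 4624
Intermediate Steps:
Z = 23 (Z = 24 - 1 = 23)
B = 9 (B = 3² = 9)
T(s, M) = 9
L(K) = 2*K (L(K) = K + K = 2*K)
(L(2) + (Z + T(0, -3))*2)² = (2*2 + (23 + 9)*2)² = (4 + 32*2)² = (4 + 64)² = 68² = 4624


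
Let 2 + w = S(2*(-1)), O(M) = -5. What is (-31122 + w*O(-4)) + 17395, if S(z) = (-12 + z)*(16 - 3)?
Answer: -12807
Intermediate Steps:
S(z) = -156 + 13*z (S(z) = (-12 + z)*13 = -156 + 13*z)
w = -184 (w = -2 + (-156 + 13*(2*(-1))) = -2 + (-156 + 13*(-2)) = -2 + (-156 - 26) = -2 - 182 = -184)
(-31122 + w*O(-4)) + 17395 = (-31122 - 184*(-5)) + 17395 = (-31122 + 920) + 17395 = -30202 + 17395 = -12807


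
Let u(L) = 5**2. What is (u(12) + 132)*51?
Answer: 8007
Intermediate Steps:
u(L) = 25
(u(12) + 132)*51 = (25 + 132)*51 = 157*51 = 8007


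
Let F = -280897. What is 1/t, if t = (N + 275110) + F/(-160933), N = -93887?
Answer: 160933/29165041956 ≈ 5.5180e-6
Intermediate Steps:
t = 29165041956/160933 (t = (-93887 + 275110) - 280897/(-160933) = 181223 - 280897*(-1/160933) = 181223 + 280897/160933 = 29165041956/160933 ≈ 1.8122e+5)
1/t = 1/(29165041956/160933) = 160933/29165041956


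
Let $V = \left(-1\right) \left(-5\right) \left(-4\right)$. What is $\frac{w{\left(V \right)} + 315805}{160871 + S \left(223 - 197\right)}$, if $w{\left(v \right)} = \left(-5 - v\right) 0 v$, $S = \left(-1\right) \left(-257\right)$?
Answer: $\frac{315805}{167553} \approx 1.8848$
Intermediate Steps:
$S = 257$
$V = -20$ ($V = 5 \left(-4\right) = -20$)
$w{\left(v \right)} = 0$ ($w{\left(v \right)} = 0 v = 0$)
$\frac{w{\left(V \right)} + 315805}{160871 + S \left(223 - 197\right)} = \frac{0 + 315805}{160871 + 257 \left(223 - 197\right)} = \frac{315805}{160871 + 257 \cdot 26} = \frac{315805}{160871 + 6682} = \frac{315805}{167553}$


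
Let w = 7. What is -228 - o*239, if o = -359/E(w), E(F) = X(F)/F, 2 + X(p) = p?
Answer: 599467/5 ≈ 1.1989e+5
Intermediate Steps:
X(p) = -2 + p
E(F) = (-2 + F)/F
o = -2513/5 (o = -359*7/(-2 + 7) = -359/((⅐)*5) = -359/5/7 = -359*7/5 = -2513/5 ≈ -502.60)
-228 - o*239 = -228 - 1*(-2513/5)*239 = -228 + (2513/5)*239 = -228 + 600607/5 = 599467/5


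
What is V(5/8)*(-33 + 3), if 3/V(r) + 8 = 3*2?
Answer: 45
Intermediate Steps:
V(r) = -3/2 (V(r) = 3/(-8 + 3*2) = 3/(-8 + 6) = 3/(-2) = 3*(-½) = -3/2)
V(5/8)*(-33 + 3) = -3*(-33 + 3)/2 = -3/2*(-30) = 45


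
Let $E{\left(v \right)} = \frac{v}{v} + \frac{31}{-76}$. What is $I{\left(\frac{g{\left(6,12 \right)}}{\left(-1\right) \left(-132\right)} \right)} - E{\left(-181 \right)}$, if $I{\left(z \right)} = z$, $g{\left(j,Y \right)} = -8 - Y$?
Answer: $- \frac{1865}{2508} \approx -0.74362$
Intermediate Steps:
$E{\left(v \right)} = \frac{45}{76}$ ($E{\left(v \right)} = 1 + 31 \left(- \frac{1}{76}\right) = 1 - \frac{31}{76} = \frac{45}{76}$)
$I{\left(\frac{g{\left(6,12 \right)}}{\left(-1\right) \left(-132\right)} \right)} - E{\left(-181 \right)} = \frac{-8 - 12}{\left(-1\right) \left(-132\right)} - \frac{45}{76} = \frac{-8 - 12}{132} - \frac{45}{76} = \left(-20\right) \frac{1}{132} - \frac{45}{76} = - \frac{5}{33} - \frac{45}{76} = - \frac{1865}{2508}$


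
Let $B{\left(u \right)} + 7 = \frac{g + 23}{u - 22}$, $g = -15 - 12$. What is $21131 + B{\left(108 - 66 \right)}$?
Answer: $\frac{105619}{5} \approx 21124.0$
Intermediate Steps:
$g = -27$ ($g = -15 - 12 = -27$)
$B{\left(u \right)} = -7 - \frac{4}{-22 + u}$ ($B{\left(u \right)} = -7 + \frac{-27 + 23}{u - 22} = -7 - \frac{4}{-22 + u}$)
$21131 + B{\left(108 - 66 \right)} = 21131 + \frac{150 - 7 \left(108 - 66\right)}{-22 + \left(108 - 66\right)} = 21131 + \frac{150 - 294}{-22 + 42} = 21131 + \frac{150 - 294}{20} = 21131 + \frac{1}{20} \left(-144\right) = 21131 - \frac{36}{5} = \frac{105619}{5}$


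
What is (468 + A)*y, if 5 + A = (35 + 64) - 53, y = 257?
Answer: 130813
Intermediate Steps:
A = 41 (A = -5 + ((35 + 64) - 53) = -5 + (99 - 53) = -5 + 46 = 41)
(468 + A)*y = (468 + 41)*257 = 509*257 = 130813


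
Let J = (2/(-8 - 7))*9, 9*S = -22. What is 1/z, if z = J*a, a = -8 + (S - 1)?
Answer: 15/206 ≈ 0.072816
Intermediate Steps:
S = -22/9 (S = (1/9)*(-22) = -22/9 ≈ -2.4444)
a = -103/9 (a = -8 + (-22/9 - 1) = -8 - 31/9 = -103/9 ≈ -11.444)
J = -6/5 (J = (2/(-15))*9 = -1/15*2*9 = -2/15*9 = -6/5 ≈ -1.2000)
z = 206/15 (z = -6/5*(-103/9) = 206/15 ≈ 13.733)
1/z = 1/(206/15) = 15/206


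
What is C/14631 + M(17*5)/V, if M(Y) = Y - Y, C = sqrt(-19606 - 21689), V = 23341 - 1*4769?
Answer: I*sqrt(41295)/14631 ≈ 0.013889*I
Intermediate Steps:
V = 18572 (V = 23341 - 4769 = 18572)
C = I*sqrt(41295) (C = sqrt(-41295) = I*sqrt(41295) ≈ 203.21*I)
M(Y) = 0
C/14631 + M(17*5)/V = (I*sqrt(41295))/14631 + 0/18572 = (I*sqrt(41295))*(1/14631) + 0*(1/18572) = I*sqrt(41295)/14631 + 0 = I*sqrt(41295)/14631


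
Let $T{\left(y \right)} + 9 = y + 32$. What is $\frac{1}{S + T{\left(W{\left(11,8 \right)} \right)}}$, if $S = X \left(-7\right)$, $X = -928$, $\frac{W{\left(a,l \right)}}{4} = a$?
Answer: $\frac{1}{6563} \approx 0.00015237$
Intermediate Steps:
$W{\left(a,l \right)} = 4 a$
$T{\left(y \right)} = 23 + y$ ($T{\left(y \right)} = -9 + \left(y + 32\right) = -9 + \left(32 + y\right) = 23 + y$)
$S = 6496$ ($S = \left(-928\right) \left(-7\right) = 6496$)
$\frac{1}{S + T{\left(W{\left(11,8 \right)} \right)}} = \frac{1}{6496 + \left(23 + 4 \cdot 11\right)} = \frac{1}{6496 + \left(23 + 44\right)} = \frac{1}{6496 + 67} = \frac{1}{6563}$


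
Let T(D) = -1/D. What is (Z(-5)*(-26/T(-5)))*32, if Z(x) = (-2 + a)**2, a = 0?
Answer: -16640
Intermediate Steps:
Z(x) = 4 (Z(x) = (-2 + 0)**2 = (-2)**2 = 4)
(Z(-5)*(-26/T(-5)))*32 = (4*(-26/((-1/(-5)))))*32 = (4*(-26/((-1*(-1/5)))))*32 = (4*(-26/1/5))*32 = (4*(-26*5))*32 = (4*(-130))*32 = -520*32 = -16640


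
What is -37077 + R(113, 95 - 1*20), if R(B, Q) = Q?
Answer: -37002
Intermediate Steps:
-37077 + R(113, 95 - 1*20) = -37077 + (95 - 1*20) = -37077 + (95 - 20) = -37077 + 75 = -37002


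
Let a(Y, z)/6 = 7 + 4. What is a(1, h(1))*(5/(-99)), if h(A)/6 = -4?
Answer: -10/3 ≈ -3.3333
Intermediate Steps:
h(A) = -24 (h(A) = 6*(-4) = -24)
a(Y, z) = 66 (a(Y, z) = 6*(7 + 4) = 6*11 = 66)
a(1, h(1))*(5/(-99)) = 66*(5/(-99)) = 66*(5*(-1/99)) = 66*(-5/99) = -10/3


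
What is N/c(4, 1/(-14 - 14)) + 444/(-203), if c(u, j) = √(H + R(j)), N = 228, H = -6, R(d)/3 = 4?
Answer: -444/203 + 38*√6 ≈ 90.893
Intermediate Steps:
R(d) = 12 (R(d) = 3*4 = 12)
c(u, j) = √6 (c(u, j) = √(-6 + 12) = √6)
N/c(4, 1/(-14 - 14)) + 444/(-203) = 228/(√6) + 444/(-203) = 228*(√6/6) + 444*(-1/203) = 38*√6 - 444/203 = -444/203 + 38*√6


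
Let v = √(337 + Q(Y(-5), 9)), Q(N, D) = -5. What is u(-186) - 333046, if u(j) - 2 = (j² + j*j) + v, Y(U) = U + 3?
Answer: -263852 + 2*√83 ≈ -2.6383e+5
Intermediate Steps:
Y(U) = 3 + U
v = 2*√83 (v = √(337 - 5) = √332 = 2*√83 ≈ 18.221)
u(j) = 2 + 2*√83 + 2*j² (u(j) = 2 + ((j² + j*j) + 2*√83) = 2 + ((j² + j²) + 2*√83) = 2 + (2*j² + 2*√83) = 2 + (2*√83 + 2*j²) = 2 + 2*√83 + 2*j²)
u(-186) - 333046 = (2 + 2*√83 + 2*(-186)²) - 333046 = (2 + 2*√83 + 2*34596) - 333046 = (2 + 2*√83 + 69192) - 333046 = (69194 + 2*√83) - 333046 = -263852 + 2*√83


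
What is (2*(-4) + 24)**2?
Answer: 256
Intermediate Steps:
(2*(-4) + 24)**2 = (-8 + 24)**2 = 16**2 = 256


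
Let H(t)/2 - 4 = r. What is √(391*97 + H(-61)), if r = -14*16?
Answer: √37487 ≈ 193.62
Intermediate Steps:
r = -224 (r = -1*224 = -224)
H(t) = -440 (H(t) = 8 + 2*(-224) = 8 - 448 = -440)
√(391*97 + H(-61)) = √(391*97 - 440) = √(37927 - 440) = √37487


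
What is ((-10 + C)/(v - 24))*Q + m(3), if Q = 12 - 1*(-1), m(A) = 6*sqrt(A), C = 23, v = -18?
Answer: -169/42 + 6*sqrt(3) ≈ 6.3685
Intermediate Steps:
Q = 13 (Q = 12 + 1 = 13)
((-10 + C)/(v - 24))*Q + m(3) = ((-10 + 23)/(-18 - 24))*13 + 6*sqrt(3) = (13/(-42))*13 + 6*sqrt(3) = (13*(-1/42))*13 + 6*sqrt(3) = -13/42*13 + 6*sqrt(3) = -169/42 + 6*sqrt(3)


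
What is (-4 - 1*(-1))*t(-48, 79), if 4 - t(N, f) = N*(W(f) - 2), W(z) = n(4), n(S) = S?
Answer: -300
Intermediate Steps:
W(z) = 4
t(N, f) = 4 - 2*N (t(N, f) = 4 - N*(4 - 2) = 4 - N*2 = 4 - 2*N)
(-4 - 1*(-1))*t(-48, 79) = (-4 - 1*(-1))*(4 - 2*(-48)) = (-4 + 1)*(4 + 96) = -3*100 = -300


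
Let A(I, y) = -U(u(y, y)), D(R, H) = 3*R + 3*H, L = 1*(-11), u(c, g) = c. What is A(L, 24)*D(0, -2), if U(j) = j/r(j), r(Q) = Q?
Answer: 6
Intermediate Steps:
L = -11
U(j) = 1 (U(j) = j/j = 1)
D(R, H) = 3*H + 3*R
A(I, y) = -1 (A(I, y) = -1*1 = -1)
A(L, 24)*D(0, -2) = -(3*(-2) + 3*0) = -(-6 + 0) = -1*(-6) = 6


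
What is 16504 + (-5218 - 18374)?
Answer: -7088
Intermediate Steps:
16504 + (-5218 - 18374) = 16504 - 23592 = -7088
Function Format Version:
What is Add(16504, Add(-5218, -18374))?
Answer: -7088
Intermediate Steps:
Add(16504, Add(-5218, -18374)) = Add(16504, -23592) = -7088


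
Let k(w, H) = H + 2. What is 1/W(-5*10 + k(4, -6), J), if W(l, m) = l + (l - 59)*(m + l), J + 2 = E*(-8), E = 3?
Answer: 1/8986 ≈ 0.00011128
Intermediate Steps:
J = -26 (J = -2 + 3*(-8) = -2 - 24 = -26)
k(w, H) = 2 + H
W(l, m) = l + (-59 + l)*(l + m)
1/W(-5*10 + k(4, -6), J) = 1/((-5*10 + (2 - 6))² - 59*(-26) - 58*(-5*10 + (2 - 6)) + (-5*10 + (2 - 6))*(-26)) = 1/((-50 - 4)² + 1534 - 58*(-50 - 4) + (-50 - 4)*(-26)) = 1/((-54)² + 1534 - 58*(-54) - 54*(-26)) = 1/(2916 + 1534 + 3132 + 1404) = 1/8986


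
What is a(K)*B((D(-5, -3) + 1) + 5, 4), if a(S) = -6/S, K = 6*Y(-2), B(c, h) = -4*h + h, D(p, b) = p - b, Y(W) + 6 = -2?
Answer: -3/2 ≈ -1.5000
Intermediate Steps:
Y(W) = -8 (Y(W) = -6 - 2 = -8)
B(c, h) = -3*h
K = -48 (K = 6*(-8) = -48)
a(K)*B((D(-5, -3) + 1) + 5, 4) = (-6/(-48))*(-3*4) = -6*(-1/48)*(-12) = (⅛)*(-12) = -3/2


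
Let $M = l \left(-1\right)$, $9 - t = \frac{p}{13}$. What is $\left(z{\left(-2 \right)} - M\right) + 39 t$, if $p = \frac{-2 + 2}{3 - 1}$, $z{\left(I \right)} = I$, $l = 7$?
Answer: $356$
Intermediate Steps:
$p = 0$ ($p = \frac{0}{2} = 0 \cdot \frac{1}{2} = 0$)
$t = 9$ ($t = 9 - \frac{1}{13} \cdot 0 = 9 - 0 = 9 + 0 = 9$)
$M = -7$ ($M = 7 \left(-1\right) = -7$)
$\left(z{\left(-2 \right)} - M\right) + 39 t = \left(-2 - -7\right) + 39 \cdot 9 = \left(-2 + 7\right) + 351 = 5 + 351 = 356$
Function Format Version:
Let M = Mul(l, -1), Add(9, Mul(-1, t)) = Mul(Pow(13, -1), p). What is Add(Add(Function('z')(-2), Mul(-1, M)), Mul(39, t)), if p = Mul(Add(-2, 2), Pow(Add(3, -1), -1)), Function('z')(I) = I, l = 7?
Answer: 356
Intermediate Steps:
p = 0 (p = Mul(0, Pow(2, -1)) = Mul(0, Rational(1, 2)) = 0)
t = 9 (t = Add(9, Mul(-1, Mul(Pow(13, -1), 0))) = Add(9, Mul(-1, Mul(Rational(1, 13), 0))) = Add(9, Mul(-1, 0)) = Add(9, 0) = 9)
M = -7 (M = Mul(7, -1) = -7)
Add(Add(Function('z')(-2), Mul(-1, M)), Mul(39, t)) = Add(Add(-2, Mul(-1, -7)), Mul(39, 9)) = Add(Add(-2, 7), 351) = Add(5, 351) = 356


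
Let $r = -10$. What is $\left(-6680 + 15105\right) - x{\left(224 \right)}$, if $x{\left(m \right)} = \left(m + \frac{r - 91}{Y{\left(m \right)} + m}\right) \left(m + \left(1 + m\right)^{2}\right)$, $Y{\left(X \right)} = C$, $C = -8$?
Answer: $- \frac{2453322467}{216} \approx -1.1358 \cdot 10^{7}$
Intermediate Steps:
$Y{\left(X \right)} = -8$
$x{\left(m \right)} = \left(m + \left(1 + m\right)^{2}\right) \left(m - \frac{101}{-8 + m}\right)$ ($x{\left(m \right)} = \left(m + \frac{-10 - 91}{-8 + m}\right) \left(m + \left(1 + m\right)^{2}\right) = \left(m - \frac{101}{-8 + m}\right) \left(m + \left(1 + m\right)^{2}\right) = \left(m + \left(1 + m\right)^{2}\right) \left(m - \frac{101}{-8 + m}\right)$)
$\left(-6680 + 15105\right) - x{\left(224 \right)} = \left(-6680 + 15105\right) - \frac{-101 + 224^{4} - 69664 - 124 \cdot 224^{2} - 5 \cdot 224^{3}}{-8 + 224} = 8425 - \frac{-101 + 2517630976 - 69664 - 6221824 - 56197120}{216} = 8425 - \frac{1}{216} \cdot 2455142267 = 8425 - \frac{2455142267}{216} = - \frac{2453322467}{216}$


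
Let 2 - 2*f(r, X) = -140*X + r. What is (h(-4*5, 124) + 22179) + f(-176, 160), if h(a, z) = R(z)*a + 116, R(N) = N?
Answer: 31104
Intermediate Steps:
f(r, X) = 1 + 70*X - r/2 (f(r, X) = 1 - (-140*X + r)/2 = 1 - (r - 140*X)/2 = 1 + (70*X - r/2) = 1 + 70*X - r/2)
h(a, z) = 116 + a*z (h(a, z) = z*a + 116 = a*z + 116 = 116 + a*z)
(h(-4*5, 124) + 22179) + f(-176, 160) = ((116 - 4*5*124) + 22179) + (1 + 70*160 - ½*(-176)) = ((116 - 20*124) + 22179) + (1 + 11200 + 88) = ((116 - 2480) + 22179) + 11289 = (-2364 + 22179) + 11289 = 19815 + 11289 = 31104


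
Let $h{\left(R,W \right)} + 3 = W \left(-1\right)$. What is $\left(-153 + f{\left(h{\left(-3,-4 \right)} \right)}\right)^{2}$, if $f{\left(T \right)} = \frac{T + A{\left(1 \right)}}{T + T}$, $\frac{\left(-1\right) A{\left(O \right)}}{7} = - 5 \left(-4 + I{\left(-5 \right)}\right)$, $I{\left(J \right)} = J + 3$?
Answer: $\frac{265225}{4} \approx 66306.0$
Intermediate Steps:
$h{\left(R,W \right)} = -3 - W$ ($h{\left(R,W \right)} = -3 + W \left(-1\right) = -3 - W$)
$I{\left(J \right)} = 3 + J$
$A{\left(O \right)} = -210$ ($A{\left(O \right)} = - 7 \left(- 5 \left(-4 + \left(3 - 5\right)\right)\right) = - 7 \left(- 5 \left(-4 - 2\right)\right) = - 7 \left(\left(-5\right) \left(-6\right)\right) = \left(-7\right) 30 = -210$)
$f{\left(T \right)} = \frac{-210 + T}{2 T}$ ($f{\left(T \right)} = \frac{T - 210}{T + T} = \frac{-210 + T}{2 T}$)
$\left(-153 + f{\left(h{\left(-3,-4 \right)} \right)}\right)^{2} = \left(-153 + \frac{-210 - -1}{2 \left(-3 - -4\right)}\right)^{2} = \left(-153 + \frac{-210 + \left(-3 + 4\right)}{2 \left(-3 + 4\right)}\right)^{2} = \left(-153 + \frac{-210 + 1}{2 \cdot 1}\right)^{2} = \left(-153 + \frac{1}{2} \cdot 1 \left(-209\right)\right)^{2} = \left(-153 - \frac{209}{2}\right)^{2} = \left(- \frac{515}{2}\right)^{2} = \frac{265225}{4}$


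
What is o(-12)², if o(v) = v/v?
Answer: 1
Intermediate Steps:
o(v) = 1
o(-12)² = 1² = 1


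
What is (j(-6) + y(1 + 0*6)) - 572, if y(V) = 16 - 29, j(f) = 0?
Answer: -585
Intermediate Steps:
y(V) = -13
(j(-6) + y(1 + 0*6)) - 572 = (0 - 13) - 572 = -13 - 572 = -585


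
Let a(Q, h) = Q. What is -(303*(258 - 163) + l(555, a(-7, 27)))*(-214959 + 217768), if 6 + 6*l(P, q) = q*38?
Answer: -242189171/3 ≈ -8.0730e+7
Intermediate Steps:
l(P, q) = -1 + 19*q/3 (l(P, q) = -1 + (q*38)/6 = -1 + (38*q)/6 = -1 + 19*q/3)
-(303*(258 - 163) + l(555, a(-7, 27)))*(-214959 + 217768) = -(303*(258 - 163) + (-1 + (19/3)*(-7)))*(-214959 + 217768) = -(303*95 + (-1 - 133/3))*2809 = -(28785 - 136/3)*2809 = -86219*2809/3 = -1*242189171/3 = -242189171/3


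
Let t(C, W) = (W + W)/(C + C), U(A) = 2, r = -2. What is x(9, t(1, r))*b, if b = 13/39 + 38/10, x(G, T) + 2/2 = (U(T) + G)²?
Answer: 496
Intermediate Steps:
t(C, W) = W/C (t(C, W) = (2*W)/((2*C)) = (2*W)*(1/(2*C)) = W/C)
x(G, T) = -1 + (2 + G)²
b = 62/15 (b = 13*(1/39) + 38*(⅒) = ⅓ + 19/5 = 62/15 ≈ 4.1333)
x(9, t(1, r))*b = (-1 + (2 + 9)²)*(62/15) = (-1 + 11²)*(62/15) = (-1 + 121)*(62/15) = 120*(62/15) = 496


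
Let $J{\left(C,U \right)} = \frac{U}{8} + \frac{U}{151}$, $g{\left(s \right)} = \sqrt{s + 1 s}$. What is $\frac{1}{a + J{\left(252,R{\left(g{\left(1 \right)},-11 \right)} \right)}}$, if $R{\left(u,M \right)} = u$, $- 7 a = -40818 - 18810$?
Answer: $\frac{101515159424}{864735131891973} - \frac{1568588 \sqrt{2}}{864735131891973} \approx 0.00011739$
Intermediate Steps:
$a = \frac{59628}{7}$ ($a = - \frac{-40818 - 18810}{7} = \left(- \frac{1}{7}\right) \left(-59628\right) = \frac{59628}{7} \approx 8518.3$)
$g{\left(s \right)} = \sqrt{2} \sqrt{s}$ ($g{\left(s \right)} = \sqrt{s + s} = \sqrt{2 s} = \sqrt{2} \sqrt{s}$)
$J{\left(C,U \right)} = \frac{159 U}{1208}$ ($J{\left(C,U \right)} = U \frac{1}{8} + U \frac{1}{151} = \frac{U}{8} + \frac{U}{151} = \frac{159 U}{1208}$)
$\frac{1}{a + J{\left(252,R{\left(g{\left(1 \right)},-11 \right)} \right)}} = \frac{1}{\frac{59628}{7} + \frac{159 \sqrt{2} \sqrt{1}}{1208}} = \frac{1}{\frac{59628}{7} + \frac{159 \sqrt{2} \cdot 1}{1208}} = \frac{1}{\frac{59628}{7} + \frac{159 \sqrt{2}}{1208}}$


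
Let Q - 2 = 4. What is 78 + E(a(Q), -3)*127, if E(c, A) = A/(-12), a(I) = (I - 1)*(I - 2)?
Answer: 439/4 ≈ 109.75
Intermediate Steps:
Q = 6 (Q = 2 + 4 = 6)
a(I) = (-1 + I)*(-2 + I)
E(c, A) = -A/12 (E(c, A) = A*(-1/12) = -A/12)
78 + E(a(Q), -3)*127 = 78 - 1/12*(-3)*127 = 78 + (¼)*127 = 78 + 127/4 = 439/4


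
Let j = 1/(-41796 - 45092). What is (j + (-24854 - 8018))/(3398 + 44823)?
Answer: -2856182337/4189826248 ≈ -0.68169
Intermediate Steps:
j = -1/86888 (j = 1/(-86888) = -1/86888 ≈ -1.1509e-5)
(j + (-24854 - 8018))/(3398 + 44823) = (-1/86888 + (-24854 - 8018))/(3398 + 44823) = (-1/86888 - 32872)/48221 = -2856182337/86888*1/48221 = -2856182337/4189826248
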